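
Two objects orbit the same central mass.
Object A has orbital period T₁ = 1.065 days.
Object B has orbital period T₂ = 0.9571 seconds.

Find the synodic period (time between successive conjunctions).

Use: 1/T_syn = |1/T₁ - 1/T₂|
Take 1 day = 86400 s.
T₁ = 1.065 days = 92016 s
T₂ = 0.9571 seconds
1/T₁ = 1.08677 × 10^-5 s⁻¹
1/T₂ = 1.04482 s⁻¹
|1/T₁ − 1/T₂| = 1.04481 s⁻¹
T_syn = 1 / |1/T₁ − 1/T₂| = 0.95711 s ≈ 0.9571 seconds

Final answer: T_syn = 0.9571 seconds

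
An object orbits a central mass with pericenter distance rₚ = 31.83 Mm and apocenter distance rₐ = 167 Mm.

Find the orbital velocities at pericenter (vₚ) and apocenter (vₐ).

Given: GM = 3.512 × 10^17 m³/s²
rₚ = 31.83 Mm = 3.183 × 10^7 m
rₐ = 167 Mm = 1.67 × 10^8 m
GM = 3.512 × 10^17 m³/s²
a = (rₚ + rₐ)/2 = 9.9415 × 10^7 m
Vis-viva: v² = GM (2/r − 1/a)
vₚ² = 3.512 × 10^17 × (6.28338 × 10^-8 − 1.00588 × 10^-8) = 1.85346 × 10^10 m²/s²
vₚ = 136142 m/s ≈ 136.1 km/s
vₐ² = 3.512 × 10^17 × (1.1976 × 10^-8 − 1.00588 × 10^-8) = 6.73322 × 10^8 m²/s²
vₐ = 25948.4 m/s ≈ 25.95 km/s

Final answer: vₚ = 136.1 km/s, vₐ = 25.95 km/s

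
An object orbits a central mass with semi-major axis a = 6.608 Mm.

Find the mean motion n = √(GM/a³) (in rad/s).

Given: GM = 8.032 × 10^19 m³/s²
a = 6.608 Mm = 6.608 × 10^6 m
GM = 8.032 × 10^19 m³/s²
a³ = 2.88543 × 10^20 m³
GM/a³ = (8.032 × 10^19) / (2.88543 × 10^20) = 0.278364 s⁻²
n = √(GM/a³) = 0.527602 rad/s ≈ 0.5276 rad/s

Final answer: n = 0.5276 rad/s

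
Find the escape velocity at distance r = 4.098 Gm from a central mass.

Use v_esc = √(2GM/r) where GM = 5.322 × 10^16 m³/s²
r = 4.098 Gm = 4.098 × 10^9 m
GM = 5.322 × 10^16 m³/s²
2GM/r = 2 × (5.322 × 10^16) / (4.098 × 10^9) = 2.59736 × 10^7 m²/s²
v_esc = √(2GM/r) = 5096.43 m/s ≈ 5.096 km/s

Final answer: 5.096 km/s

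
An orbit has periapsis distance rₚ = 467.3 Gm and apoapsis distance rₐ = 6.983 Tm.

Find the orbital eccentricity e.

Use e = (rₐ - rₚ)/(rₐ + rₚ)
rₚ = 467.3 Gm = 4.673 × 10^11 m
rₐ = 6.983 Tm = 6.983 × 10^12 m
rₐ − rₚ = 6.5157 × 10^12 m
rₐ + rₚ = 7.4503 × 10^12 m
e = (rₐ − rₚ)/(rₐ + rₚ) = 0.874555

Final answer: e = 0.8746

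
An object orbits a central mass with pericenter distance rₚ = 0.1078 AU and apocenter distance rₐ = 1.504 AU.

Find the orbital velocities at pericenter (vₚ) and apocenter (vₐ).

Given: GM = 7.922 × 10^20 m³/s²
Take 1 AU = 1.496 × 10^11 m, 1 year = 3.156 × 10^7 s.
rₚ = 0.1078 AU = 1.61269 × 10^10 m
rₐ = 1.504 AU = 2.24998 × 10^11 m
GM = 7.922 × 10^20 m³/s²
a = (rₚ + rₐ)/2 = 1.20563 × 10^11 m
Vis-viva: v² = GM (2/r − 1/a)
vₚ² = 7.922 × 10^20 × (1.24017 × 10^-10 − 8.29444 × 10^-12) = 9.16751 × 10^10 m²/s²
vₚ = 302779 m/s ≈ 63.88 AU/year
vₐ² = 7.922 × 10^20 × (8.88895 × 10^-12 − 8.29444 × 10^-12) = 4.7097 × 10^8 m²/s²
vₐ = 21701.8 m/s ≈ 4.578 AU/year

Final answer: vₚ = 63.88 AU/year, vₐ = 4.578 AU/year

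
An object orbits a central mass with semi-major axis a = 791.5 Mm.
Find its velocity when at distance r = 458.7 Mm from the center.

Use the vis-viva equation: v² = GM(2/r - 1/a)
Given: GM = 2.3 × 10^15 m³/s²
a = 791.5 Mm = 7.915 × 10^8 m
r = 458.7 Mm = 4.587 × 10^8 m
GM = 2.3 × 10^15 m³/s²
2/r − 1/a = 4.36015 × 10^-9 − 1.26342 × 10^-9 = 3.09672 × 10^-9 m⁻¹
v² = GM (2/r − 1/a) = 7.12247 × 10^6 m²/s²
v = 2668.79 m/s ≈ 2.669 km/s

Final answer: 2.669 km/s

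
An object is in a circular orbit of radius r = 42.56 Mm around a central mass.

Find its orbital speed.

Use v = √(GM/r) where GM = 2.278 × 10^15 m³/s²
r = 42.56 Mm = 4.256 × 10^7 m
GM = 2.278 × 10^15 m³/s²
GM/r = (2.278 × 10^15) / (4.256 × 10^7) = 5.35244 × 10^7 m²/s²
v = √(GM/r) = 7316.04 m/s ≈ 7.316 km/s

Final answer: 7.316 km/s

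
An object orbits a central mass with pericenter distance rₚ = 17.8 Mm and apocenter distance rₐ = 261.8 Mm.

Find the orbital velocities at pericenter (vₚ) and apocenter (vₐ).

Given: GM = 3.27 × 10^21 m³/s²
rₚ = 17.8 Mm = 1.78 × 10^7 m
rₐ = 261.8 Mm = 2.618 × 10^8 m
GM = 3.27 × 10^21 m³/s²
a = (rₚ + rₐ)/2 = 1.398 × 10^8 m
Vis-viva: v² = GM (2/r − 1/a)
vₚ² = 3.27 × 10^21 × (1.1236 × 10^-7 − 7.15308 × 10^-9) = 3.44025 × 10^14 m²/s²
vₚ = 1.85479 × 10^7 m/s ≈ 1.855 × 10^4 km/s
vₐ² = 3.27 × 10^21 × (7.63942 × 10^-9 − 7.15308 × 10^-9) = 1.59034 × 10^12 m²/s²
vₐ = 1.26109 × 10^6 m/s ≈ 1261 km/s

Final answer: vₚ = 1.855 × 10^4 km/s, vₐ = 1261 km/s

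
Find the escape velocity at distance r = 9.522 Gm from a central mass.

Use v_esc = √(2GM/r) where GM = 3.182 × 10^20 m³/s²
r = 9.522 Gm = 9.522 × 10^9 m
GM = 3.182 × 10^20 m³/s²
2GM/r = 2 × (3.182 × 10^20) / (9.522 × 10^9) = 6.68347 × 10^10 m²/s²
v_esc = √(2GM/r) = 258524 m/s ≈ 258.5 km/s

Final answer: 258.5 km/s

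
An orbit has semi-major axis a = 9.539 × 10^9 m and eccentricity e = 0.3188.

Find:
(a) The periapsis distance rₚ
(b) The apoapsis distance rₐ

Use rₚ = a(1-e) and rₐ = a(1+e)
a = 9.539 × 10^9 m
e = 0.3188:  1 − e = 0.6812,  1 + e = 1.3188
(a) rₚ = a(1 − e) = 9.539 × 10^9 m × 0.6812 = 6.49797 × 10^9 m ≈ 6.498 × 10^9 m
(b) rₐ = a(1 + e) = 9.539 × 10^9 m × 1.3188 = 1.258 × 10^10 m ≈ 1.258 × 10^10 m

Final answer:
(a) rₚ = 6.498 × 10^9 m
(b) rₐ = 1.258 × 10^10 m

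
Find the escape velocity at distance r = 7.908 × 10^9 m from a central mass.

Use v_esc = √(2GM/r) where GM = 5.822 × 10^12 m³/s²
r = 7.908 × 10^9 m
GM = 5.822 × 10^12 m³/s²
2GM/r = 2 × (5.822 × 10^12) / (7.908 × 10^9) = 1472.43 m²/s²
v_esc = √(2GM/r) = 38.3723 m/s ≈ 38.37 m/s

Final answer: 38.37 m/s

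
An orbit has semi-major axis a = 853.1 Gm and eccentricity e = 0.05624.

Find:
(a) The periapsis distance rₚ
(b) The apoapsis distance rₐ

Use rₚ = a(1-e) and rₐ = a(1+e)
a = 853.1 Gm = 8.531 × 10^11 m
e = 0.05624:  1 − e = 0.94376,  1 + e = 1.05624
(a) rₚ = a(1 − e) = 8.531 × 10^11 m × 0.94376 = 8.05122 × 10^11 m ≈ 805.1 Gm
(b) rₐ = a(1 + e) = 8.531 × 10^11 m × 1.05624 = 9.01078 × 10^11 m ≈ 901.1 Gm

Final answer:
(a) rₚ = 805.1 Gm
(b) rₐ = 901.1 Gm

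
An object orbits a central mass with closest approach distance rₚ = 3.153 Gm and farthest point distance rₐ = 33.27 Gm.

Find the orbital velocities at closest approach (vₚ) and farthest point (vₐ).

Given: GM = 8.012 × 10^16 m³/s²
rₚ = 3.153 Gm = 3.153 × 10^9 m
rₐ = 33.27 Gm = 3.327 × 10^10 m
GM = 8.012 × 10^16 m³/s²
a = (rₚ + rₐ)/2 = 1.82115 × 10^10 m
Vis-viva: v² = GM (2/r − 1/a)
vₚ² = 8.012 × 10^16 × (6.34317 × 10^-10 − 5.49104 × 10^-11) = 4.6422 × 10^7 m²/s²
vₚ = 6813.37 m/s ≈ 6.813 km/s
vₐ² = 8.012 × 10^16 × (6.01142 × 10^-11 − 5.49104 × 10^-11) = 416933 m²/s²
vₐ = 645.704 m/s ≈ 645.7 m/s

Final answer: vₚ = 6.813 km/s, vₐ = 645.7 m/s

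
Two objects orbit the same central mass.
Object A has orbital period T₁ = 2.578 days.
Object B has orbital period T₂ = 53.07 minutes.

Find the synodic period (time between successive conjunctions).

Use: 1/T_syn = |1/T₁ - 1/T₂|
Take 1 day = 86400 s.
T₁ = 2.578 days = 222739 s
T₂ = 53.07 minutes = 3184.2 s
1/T₁ = 4.48956 × 10^-6 s⁻¹
1/T₂ = 0.000314051 s⁻¹
|1/T₁ − 1/T₂| = 0.000309561 s⁻¹
T_syn = 1 / |1/T₁ − 1/T₂| = 3230.38 s ≈ 53.84 minutes

Final answer: T_syn = 53.84 minutes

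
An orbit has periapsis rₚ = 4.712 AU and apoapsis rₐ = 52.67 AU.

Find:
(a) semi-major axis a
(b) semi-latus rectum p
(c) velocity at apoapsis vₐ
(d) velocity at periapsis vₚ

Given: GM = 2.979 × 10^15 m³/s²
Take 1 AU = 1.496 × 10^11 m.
rₚ = 4.712 AU = 7.04915 × 10^11 m
rₐ = 52.67 AU = 7.87943 × 10^12 m
GM = 2.979 × 10^15 m³/s²
a = (rₚ + rₐ)/2 = 4.29217 × 10^12 m
e = (rₐ − rₚ)/(rₐ + rₚ) = (7.17452 × 10^12) / (8.58435 × 10^12) = 0.835767
(a) a = 4.29217 × 10^12 m ≈ 28.69 AU
(b) 1 − e² = 0.301493;  p = a(1 − e²) = 4.29217 × 10^12 × 0.301493 = 1.29406 × 10^12 m ≈ 8.65 AU
(c) vₐ² = GM (2/rₐ − 1/a) = 2.979 × 10^15 × (2.53825 × 10^-13 − 2.32982 × 10^-13) = 62.0919 m²/s²;  vₐ = 7.87984 m/s ≈ 7.88 m/s
(d) vₚ² = GM (2/rₚ − 1/a) = 2.979 × 10^15 × (2.83722 × 10^-12 − 2.32982 × 10^-13) = 7758.03 m²/s²;  vₚ = 88.0797 m/s ≈ 88.08 m/s

Final answer:
(a) semi-major axis a = 28.69 AU
(b) semi-latus rectum p = 8.65 AU
(c) velocity at apoapsis vₐ = 7.88 m/s
(d) velocity at periapsis vₚ = 88.08 m/s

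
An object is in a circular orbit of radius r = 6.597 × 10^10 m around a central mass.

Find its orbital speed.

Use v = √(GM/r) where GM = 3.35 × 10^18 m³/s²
r = 6.597 × 10^10 m
GM = 3.35 × 10^18 m³/s²
GM/r = (3.35 × 10^18) / (6.597 × 10^10) = 5.07807 × 10^7 m²/s²
v = √(GM/r) = 7126.05 m/s ≈ 7.126 km/s

Final answer: 7.126 km/s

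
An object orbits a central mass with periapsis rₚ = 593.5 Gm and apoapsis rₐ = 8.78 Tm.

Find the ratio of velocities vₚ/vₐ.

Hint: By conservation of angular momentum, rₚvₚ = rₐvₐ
rₚ = 593.5 Gm = 5.935 × 10^11 m
rₐ = 8.78 Tm = 8.78 × 10^12 m
rₚvₚ = rₐvₐ  ⇒  vₚ/vₐ = rₐ/rₚ
vₚ/vₐ = (8.78 × 10^12) / (5.935 × 10^11) = 14.7936

Final answer: vₚ/vₐ = 14.79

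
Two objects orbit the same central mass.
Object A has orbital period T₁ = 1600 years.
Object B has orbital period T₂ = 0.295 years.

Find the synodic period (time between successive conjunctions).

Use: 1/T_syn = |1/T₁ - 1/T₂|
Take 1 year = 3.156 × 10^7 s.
T₁ = 1600 years = 5.0496 × 10^10 s
T₂ = 0.295 years = 9.3102 × 10^6 s
1/T₁ = 1.98035 × 10^-11 s⁻¹
1/T₂ = 1.07409 × 10^-7 s⁻¹
|1/T₁ − 1/T₂| = 1.07389 × 10^-7 s⁻¹
T_syn = 1 / |1/T₁ − 1/T₂| = 9.31192 × 10^6 s ≈ 0.2951 years

Final answer: T_syn = 0.2951 years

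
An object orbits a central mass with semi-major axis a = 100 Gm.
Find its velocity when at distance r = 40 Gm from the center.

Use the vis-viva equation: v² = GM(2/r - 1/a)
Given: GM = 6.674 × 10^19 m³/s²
a = 100 Gm = 1 × 10^11 m
r = 40 Gm = 4 × 10^10 m
GM = 6.674 × 10^19 m³/s²
2/r − 1/a = 5 × 10^-11 − 1 × 10^-11 = 4 × 10^-11 m⁻¹
v² = GM (2/r − 1/a) = 2.6696 × 10^9 m²/s²
v = 51668.2 m/s ≈ 51.67 km/s

Final answer: 51.67 km/s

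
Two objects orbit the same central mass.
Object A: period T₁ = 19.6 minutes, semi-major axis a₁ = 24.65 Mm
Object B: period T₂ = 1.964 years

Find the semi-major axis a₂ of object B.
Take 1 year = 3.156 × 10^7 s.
T₁ = 19.6 minutes = 1176 s
T₂ = 1.964 years = 6.19838 × 10^7 s
a₁ = 24.65 Mm = 2.465 × 10^7 m
Kepler's third law: (T₂/T₁)² = (a₂/a₁)³  ⇒  a₂ = a₁ (T₂/T₁)^(2/3)
T₂/T₁ = 52707.3
(T₂/T₁)^(2/3) = 1405.77
a₂ = 2.465 × 10^7 m × 1405.77 = 3.46522 × 10^10 m ≈ 34.65 Gm

Final answer: a₂ = 34.65 Gm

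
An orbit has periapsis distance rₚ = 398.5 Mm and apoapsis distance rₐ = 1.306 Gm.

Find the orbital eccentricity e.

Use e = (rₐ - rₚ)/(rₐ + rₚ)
rₚ = 398.5 Mm = 3.985 × 10^8 m
rₐ = 1.306 Gm = 1.306 × 10^9 m
rₐ − rₚ = 9.075 × 10^8 m
rₐ + rₚ = 1.7045 × 10^9 m
e = (rₐ − rₚ)/(rₐ + rₚ) = 0.532414

Final answer: e = 0.5324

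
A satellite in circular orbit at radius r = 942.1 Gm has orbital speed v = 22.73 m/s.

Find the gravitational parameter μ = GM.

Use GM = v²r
r = 942.1 Gm = 9.421 × 10^11 m
v = 22.73 m/s
v² = 516.653 m²/s²
GM = v²r = 516.653 × 9.421 × 10^11 = 4.86739 × 10^14 m³/s²
GM ≈ 4.867 × 10^14 m³/s²

Final answer: GM = 4.867 × 10^14 m³/s²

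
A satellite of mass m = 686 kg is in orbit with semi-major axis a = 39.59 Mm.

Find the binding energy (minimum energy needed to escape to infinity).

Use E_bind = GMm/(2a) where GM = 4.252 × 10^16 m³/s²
a = 39.59 Mm = 3.959 × 10^7 m
GM = 4.252 × 10^16 m³/s²
m = 686 kg
GMm = 4.252 × 10^16 × 686 = 2.91687 × 10^19 m³·kg/s²
2a = 7.918 × 10^7 m
E_bind = GMm/(2a) = 3.68385 × 10^11 J ≈ 368.4 GJ

Final answer: 368.4 GJ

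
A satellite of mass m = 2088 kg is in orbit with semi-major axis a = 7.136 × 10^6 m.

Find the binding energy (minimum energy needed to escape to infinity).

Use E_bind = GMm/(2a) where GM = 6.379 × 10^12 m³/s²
a = 7.136 × 10^6 m
GM = 6.379 × 10^12 m³/s²
m = 2088 kg
GMm = 6.379 × 10^12 × 2088 = 1.33194 × 10^16 m³·kg/s²
2a = 1.4272 × 10^7 m
E_bind = GMm/(2a) = 9.33251 × 10^8 J ≈ 933.3 MJ

Final answer: 933.3 MJ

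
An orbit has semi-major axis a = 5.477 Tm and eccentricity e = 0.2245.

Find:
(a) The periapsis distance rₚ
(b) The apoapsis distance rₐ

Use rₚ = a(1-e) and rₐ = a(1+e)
a = 5.477 Tm = 5.477 × 10^12 m
e = 0.2245:  1 − e = 0.7755,  1 + e = 1.2245
(a) rₚ = a(1 − e) = 5.477 × 10^12 m × 0.7755 = 4.24741 × 10^12 m ≈ 4.247 Tm
(b) rₐ = a(1 + e) = 5.477 × 10^12 m × 1.2245 = 6.70659 × 10^12 m ≈ 6.707 Tm

Final answer:
(a) rₚ = 4.247 Tm
(b) rₐ = 6.707 Tm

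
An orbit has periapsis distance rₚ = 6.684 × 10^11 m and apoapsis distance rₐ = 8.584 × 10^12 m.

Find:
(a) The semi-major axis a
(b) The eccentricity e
rₚ = 6.684 × 10^11 m
rₐ = 8.584 × 10^12 m
(a) a = (rₚ + rₐ)/2 = 4.6262 × 10^12 m ≈ 4.626 × 10^12 m
(b) e = (rₐ − rₚ)/(rₐ + rₚ) = (7.9156 × 10^12) / (9.2524 × 10^12) = 0.855519

Final answer:
(a) a = 4.626 × 10^12 m
(b) e = 0.8555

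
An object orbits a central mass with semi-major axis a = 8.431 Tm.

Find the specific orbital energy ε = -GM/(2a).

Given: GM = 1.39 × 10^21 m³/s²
a = 8.431 Tm = 8.431 × 10^12 m
GM = 1.39 × 10^21 m³/s²
2a = 1.6862 × 10^13 m
ε = −GM/(2a) = -8.24339 × 10^7 J/kg ≈ -82.43 MJ/kg

Final answer: -82.43 MJ/kg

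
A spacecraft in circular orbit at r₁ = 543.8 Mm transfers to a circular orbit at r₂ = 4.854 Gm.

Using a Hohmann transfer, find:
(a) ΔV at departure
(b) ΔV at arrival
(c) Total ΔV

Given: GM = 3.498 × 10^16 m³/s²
r₁ = 543.8 Mm = 5.438 × 10^8 m
r₂ = 4.854 Gm = 4.854 × 10^9 m
GM = 3.498 × 10^16 m³/s²
Transfer ellipse: a_t = (r₁ + r₂)/2 = 2.6989 × 10^9 m
Circular speed at r₁: v₁ = √(GM/r₁) = 8020.29 m/s
Transfer speed at r₁ (periapsis): v₁ₜ = √(GM(2/r₁ − 1/a_t)) = 10755.9 m/s
(a) ΔV₁ = v₁ₜ − v₁ = 2735.61 m/s ≈ 2.736 km/s
Circular speed at r₂: v₂ = √(GM/r₂) = 2684.48 m/s
Transfer speed at r₂ (apoapsis): v₂ₜ = √(GM(2/r₂ − 1/a_t)) = 1205 m/s
(b) ΔV₂ = v₂ − v₂ₜ = 1479.48 m/s ≈ 1.479 km/s
(c) ΔV_total = ΔV₁ + ΔV₂ = 4215.09 m/s ≈ 4.215 km/s

Final answer:
(a) ΔV₁ = 2.736 km/s
(b) ΔV₂ = 1.479 km/s
(c) ΔV_total = 4.215 km/s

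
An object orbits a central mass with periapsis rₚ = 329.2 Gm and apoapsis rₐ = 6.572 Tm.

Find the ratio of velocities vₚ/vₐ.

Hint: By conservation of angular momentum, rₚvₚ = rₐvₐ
rₚ = 329.2 Gm = 3.292 × 10^11 m
rₐ = 6.572 Tm = 6.572 × 10^12 m
rₚvₚ = rₐvₐ  ⇒  vₚ/vₐ = rₐ/rₚ
vₚ/vₐ = (6.572 × 10^12) / (3.292 × 10^11) = 19.9635

Final answer: vₚ/vₐ = 19.96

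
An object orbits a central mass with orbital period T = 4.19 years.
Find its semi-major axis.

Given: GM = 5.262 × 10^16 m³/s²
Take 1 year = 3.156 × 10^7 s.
T = 4.19 years = 1.32236 × 10^8 s
GM = 5.262 × 10^16 m³/s²
Kepler's third law: a³ = GM T² / (4π²)
T² = 1.74865 × 10^16 s²
a³ = (5.262 × 10^16) × (1.74865 × 10^16) / (4π²) = 2.33074 × 10^31 m³
a = (a³)^(1/3) = 2.85648 × 10^10 m ≈ 2.856 × 10^10 m

Final answer: 2.856 × 10^10 m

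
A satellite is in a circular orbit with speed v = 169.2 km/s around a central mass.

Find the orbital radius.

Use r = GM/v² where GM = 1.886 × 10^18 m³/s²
v = 169.2 km/s = 169200 m/s
GM = 1.886 × 10^18 m³/s²
v² = 2.86286 × 10^10 m²/s²
r = GM/v² = (1.886 × 10^18) / (2.86286 × 10^10) = 6.58781 × 10^7 m ≈ 6.588 × 10^7 m

Final answer: 6.588 × 10^7 m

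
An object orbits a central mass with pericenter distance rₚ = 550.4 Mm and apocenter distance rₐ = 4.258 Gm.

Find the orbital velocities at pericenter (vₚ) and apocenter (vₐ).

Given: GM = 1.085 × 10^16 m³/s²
rₚ = 550.4 Mm = 5.504 × 10^8 m
rₐ = 4.258 Gm = 4.258 × 10^9 m
GM = 1.085 × 10^16 m³/s²
a = (rₚ + rₐ)/2 = 2.4042 × 10^9 m
Vis-viva: v² = GM (2/r − 1/a)
vₚ² = 1.085 × 10^16 × (3.63372 × 10^-9 − 4.15939 × 10^-10) = 3.49129 × 10^7 m²/s²
vₚ = 5908.72 m/s ≈ 5.909 km/s
vₐ² = 1.085 × 10^16 × (4.69704 × 10^-10 − 4.15939 × 10^-10) = 583354 m²/s²
vₐ = 763.776 m/s ≈ 763.8 m/s

Final answer: vₚ = 5.909 km/s, vₐ = 763.8 m/s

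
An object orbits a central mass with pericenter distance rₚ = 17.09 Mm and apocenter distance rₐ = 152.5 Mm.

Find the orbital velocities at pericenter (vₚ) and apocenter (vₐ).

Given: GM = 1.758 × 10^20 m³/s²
rₚ = 17.09 Mm = 1.709 × 10^7 m
rₐ = 152.5 Mm = 1.525 × 10^8 m
GM = 1.758 × 10^20 m³/s²
a = (rₚ + rₐ)/2 = 8.4795 × 10^7 m
Vis-viva: v² = GM (2/r − 1/a)
vₚ² = 1.758 × 10^20 × (1.17028 × 10^-7 − 1.17931 × 10^-8) = 1.85002 × 10^13 m²/s²
vₚ = 4.30119 × 10^6 m/s ≈ 4301 km/s
vₐ² = 1.758 × 10^20 × (1.31148 × 10^-8 − 1.17931 × 10^-8) = 2.32338 × 10^11 m²/s²
vₐ = 482015 m/s ≈ 482 km/s

Final answer: vₚ = 4301 km/s, vₐ = 482 km/s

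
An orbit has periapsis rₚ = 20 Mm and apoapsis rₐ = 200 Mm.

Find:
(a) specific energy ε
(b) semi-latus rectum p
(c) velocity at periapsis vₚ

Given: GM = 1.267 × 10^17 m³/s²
rₚ = 20 Mm = 2 × 10^7 m
rₐ = 200 Mm = 2 × 10^8 m
GM = 1.267 × 10^17 m³/s²
a = (rₚ + rₐ)/2 = 1.1 × 10^8 m
e = (rₐ − rₚ)/(rₐ + rₚ) = (1.8 × 10^8) / (2.2 × 10^8) = 0.818182
(a) 2a = 2.2 × 10^8 m;  ε = −GM/(2a) = -5.75909 × 10^8 J/kg ≈ -575.9 MJ/kg
(b) 1 − e² = 0.330579;  p = a(1 − e²) = 1.1 × 10^8 × 0.330579 = 3.63636 × 10^7 m ≈ 36.36 Mm
(c) vₚ² = GM (2/rₚ − 1/a) = 1.267 × 10^17 × (1 × 10^-7 − 9.09091 × 10^-9) = 1.15182 × 10^10 m²/s²;  vₚ = 107323 m/s ≈ 107.3 km/s

Final answer:
(a) specific energy ε = -575.9 MJ/kg
(b) semi-latus rectum p = 36.36 Mm
(c) velocity at periapsis vₚ = 107.3 km/s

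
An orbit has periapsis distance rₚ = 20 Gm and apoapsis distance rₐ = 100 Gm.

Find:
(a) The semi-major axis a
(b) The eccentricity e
rₚ = 20 Gm = 2 × 10^10 m
rₐ = 100 Gm = 1 × 10^11 m
(a) a = (rₚ + rₐ)/2 = 6 × 10^10 m ≈ 60 Gm
(b) e = (rₐ − rₚ)/(rₐ + rₚ) = (8 × 10^10) / (1.2 × 10^11) = 0.666667

Final answer:
(a) a = 60 Gm
(b) e = 0.6667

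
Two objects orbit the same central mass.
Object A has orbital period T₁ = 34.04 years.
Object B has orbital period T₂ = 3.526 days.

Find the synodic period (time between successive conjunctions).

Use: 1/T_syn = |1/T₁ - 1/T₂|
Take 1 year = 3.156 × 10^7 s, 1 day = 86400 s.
T₁ = 34.04 years = 1.0743 × 10^9 s
T₂ = 3.526 days = 304646 s
1/T₁ = 9.30837 × 10^-10 s⁻¹
1/T₂ = 3.28249 × 10^-6 s⁻¹
|1/T₁ − 1/T₂| = 3.28156 × 10^-6 s⁻¹
T_syn = 1 / |1/T₁ − 1/T₂| = 304733 s ≈ 3.527 days

Final answer: T_syn = 3.527 days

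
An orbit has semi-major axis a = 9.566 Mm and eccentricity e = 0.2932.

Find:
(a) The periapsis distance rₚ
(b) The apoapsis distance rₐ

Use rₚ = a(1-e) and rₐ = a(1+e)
a = 9.566 Mm = 9.566 × 10^6 m
e = 0.2932:  1 − e = 0.7068,  1 + e = 1.2932
(a) rₚ = a(1 − e) = 9.566 × 10^6 m × 0.7068 = 6.76125 × 10^6 m ≈ 6.761 Mm
(b) rₐ = a(1 + e) = 9.566 × 10^6 m × 1.2932 = 1.23708 × 10^7 m ≈ 12.37 Mm

Final answer:
(a) rₚ = 6.761 Mm
(b) rₐ = 12.37 Mm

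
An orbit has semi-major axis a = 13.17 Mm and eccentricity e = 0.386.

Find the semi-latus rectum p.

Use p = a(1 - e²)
a = 13.17 Mm = 1.317 × 10^7 m
e = 0.386,  e² = 0.148996,  1 − e² = 0.851004
p = a(1 − e²) = 1.317 × 10^7 m × 0.851004 = 1.12077 × 10^7 m ≈ 11.21 Mm

Final answer: p = 11.21 Mm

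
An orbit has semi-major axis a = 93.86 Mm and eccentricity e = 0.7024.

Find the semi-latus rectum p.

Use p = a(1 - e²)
a = 93.86 Mm = 9.386 × 10^7 m
e = 0.7024,  e² = 0.493366,  1 − e² = 0.506634
p = a(1 − e²) = 9.386 × 10^7 m × 0.506634 = 4.75527 × 10^7 m ≈ 47.55 Mm

Final answer: p = 47.55 Mm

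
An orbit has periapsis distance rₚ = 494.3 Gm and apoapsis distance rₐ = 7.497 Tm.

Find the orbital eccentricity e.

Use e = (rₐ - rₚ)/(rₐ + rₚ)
rₚ = 494.3 Gm = 4.943 × 10^11 m
rₐ = 7.497 Tm = 7.497 × 10^12 m
rₐ − rₚ = 7.0027 × 10^12 m
rₐ + rₚ = 7.9913 × 10^12 m
e = (rₐ − rₚ)/(rₐ + rₚ) = 0.87629

Final answer: e = 0.8763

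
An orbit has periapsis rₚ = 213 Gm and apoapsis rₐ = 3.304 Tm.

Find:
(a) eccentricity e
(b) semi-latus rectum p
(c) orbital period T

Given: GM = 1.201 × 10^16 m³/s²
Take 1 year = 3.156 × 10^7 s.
rₚ = 213 Gm = 2.13 × 10^11 m
rₐ = 3.304 Tm = 3.304 × 10^12 m
GM = 1.201 × 10^16 m³/s²
a = (rₚ + rₐ)/2 = 1.7585 × 10^12 m
e = (rₐ − rₚ)/(rₐ + rₚ) = (3.091 × 10^12) / (3.517 × 10^12) = 0.878874
(a) e = 0.878874 ≈ 0.8789
(b) 1 − e² = 0.22758;  p = a(1 − e²) = 1.7585 × 10^12 × 0.22758 = 4.002 × 10^11 m ≈ 400.2 Gm
(c) a³ = 5.43785 × 10^36 m³;  T = 2π √(a³/GM) = 2π × 2.12786 × 10^10 s = 1.33697 × 10^11 s ≈ 4236 years

Final answer:
(a) eccentricity e = 0.8789
(b) semi-latus rectum p = 400.2 Gm
(c) orbital period T = 4236 years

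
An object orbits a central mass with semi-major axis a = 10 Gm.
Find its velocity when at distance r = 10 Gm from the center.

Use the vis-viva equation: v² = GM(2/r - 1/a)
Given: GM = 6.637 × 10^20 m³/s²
a = 10 Gm = 1 × 10^10 m
r = 10 Gm = 1 × 10^10 m
GM = 6.637 × 10^20 m³/s²
2/r − 1/a = 2 × 10^-10 − 1 × 10^-10 = 1 × 10^-10 m⁻¹
v² = GM (2/r − 1/a) = 6.637 × 10^10 m²/s²
v = 257624 m/s ≈ 257.6 km/s

Final answer: 257.6 km/s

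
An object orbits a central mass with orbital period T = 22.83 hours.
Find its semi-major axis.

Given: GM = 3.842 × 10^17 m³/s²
T = 22.83 hours = 82188 s
GM = 3.842 × 10^17 m³/s²
Kepler's third law: a³ = GM T² / (4π²)
T² = 6.75487 × 10^9 s²
a³ = (3.842 × 10^17) × (6.75487 × 10^9) / (4π²) = 6.57377 × 10^25 m³
a = (a³)^(1/3) = 4.03588 × 10^8 m ≈ 403.6 Mm

Final answer: 403.6 Mm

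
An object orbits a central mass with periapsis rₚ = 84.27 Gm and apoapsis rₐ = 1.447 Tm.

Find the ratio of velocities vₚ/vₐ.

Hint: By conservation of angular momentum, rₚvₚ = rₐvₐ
rₚ = 84.27 Gm = 8.427 × 10^10 m
rₐ = 1.447 Tm = 1.447 × 10^12 m
rₚvₚ = rₐvₐ  ⇒  vₚ/vₐ = rₐ/rₚ
vₚ/vₐ = (1.447 × 10^12) / (8.427 × 10^10) = 17.171

Final answer: vₚ/vₐ = 17.17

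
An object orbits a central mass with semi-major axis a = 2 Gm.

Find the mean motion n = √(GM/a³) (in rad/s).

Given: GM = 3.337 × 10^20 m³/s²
a = 2 Gm = 2 × 10^9 m
GM = 3.337 × 10^20 m³/s²
a³ = 8 × 10^27 m³
GM/a³ = (3.337 × 10^20) / (8 × 10^27) = 4.17125 × 10^-8 s⁻²
n = √(GM/a³) = 0.000204236 rad/s ≈ 0.0002042 rad/s

Final answer: n = 0.0002042 rad/s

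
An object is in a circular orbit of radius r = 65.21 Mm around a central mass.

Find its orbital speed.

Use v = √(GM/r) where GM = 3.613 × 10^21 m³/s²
r = 65.21 Mm = 6.521 × 10^7 m
GM = 3.613 × 10^21 m³/s²
GM/r = (3.613 × 10^21) / (6.521 × 10^7) = 5.54056 × 10^13 m²/s²
v = √(GM/r) = 7.44349 × 10^6 m/s ≈ 7443 km/s

Final answer: 7443 km/s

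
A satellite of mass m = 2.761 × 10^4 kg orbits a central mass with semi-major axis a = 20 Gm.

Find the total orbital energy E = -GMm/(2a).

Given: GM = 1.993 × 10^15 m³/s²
a = 20 Gm = 2 × 10^10 m
GM = 1.993 × 10^15 m³/s²
2a = 4 × 10^10 m
GMm = 1.993 × 10^15 × 27610 = 5.50267 × 10^19 m³·kg/s²
E = −GMm/(2a) = -1.37567 × 10^9 J ≈ -1.376 GJ

Final answer: -1.376 GJ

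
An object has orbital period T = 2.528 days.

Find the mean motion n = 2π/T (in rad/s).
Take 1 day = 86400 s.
T = 2.528 days = 218419 s
n = 2π / 218419 s = 2.87666 × 10^-5 rad/s ≈ 2.877 × 10^-5 rad/s

Final answer: n = 2.877 × 10^-5 rad/s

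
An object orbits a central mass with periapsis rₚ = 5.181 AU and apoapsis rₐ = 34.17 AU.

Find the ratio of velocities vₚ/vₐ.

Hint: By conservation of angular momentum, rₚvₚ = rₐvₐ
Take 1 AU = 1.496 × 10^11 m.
rₚ = 5.181 AU = 7.75078 × 10^11 m
rₐ = 34.17 AU = 5.11183 × 10^12 m
rₚvₚ = rₐvₐ  ⇒  vₚ/vₐ = rₐ/rₚ
vₚ/vₐ = (5.11183 × 10^12) / (7.75078 × 10^11) = 6.59525

Final answer: vₚ/vₐ = 6.595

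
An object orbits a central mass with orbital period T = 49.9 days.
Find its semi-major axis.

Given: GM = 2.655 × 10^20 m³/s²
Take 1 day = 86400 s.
T = 49.9 days = 4.31136 × 10^6 s
GM = 2.655 × 10^20 m³/s²
Kepler's third law: a³ = GM T² / (4π²)
T² = 1.85878 × 10^13 s²
a³ = (2.655 × 10^20) × (1.85878 × 10^13) / (4π²) = 1.25007 × 10^32 m³
a = (a³)^(1/3) = 5.00009 × 10^10 m ≈ 50 Gm

Final answer: 50 Gm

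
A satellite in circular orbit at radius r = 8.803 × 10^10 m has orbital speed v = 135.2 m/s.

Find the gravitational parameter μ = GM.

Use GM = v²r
r = 8.803 × 10^10 m
v = 135.2 m/s
v² = 18279 m²/s²
GM = v²r = 18279 × 8.803 × 10^10 = 1.6091 × 10^15 m³/s²
GM ≈ 1.609 × 10^15 m³/s²

Final answer: GM = 1.609 × 10^15 m³/s²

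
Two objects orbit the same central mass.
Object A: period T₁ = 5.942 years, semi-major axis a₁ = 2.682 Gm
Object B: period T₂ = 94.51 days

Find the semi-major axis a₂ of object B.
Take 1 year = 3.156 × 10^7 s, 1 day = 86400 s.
T₁ = 5.942 years = 1.8753 × 10^8 s
T₂ = 94.51 days = 8.16566 × 10^6 s
a₁ = 2.682 Gm = 2.682 × 10^9 m
Kepler's third law: (T₂/T₁)² = (a₂/a₁)³  ⇒  a₂ = a₁ (T₂/T₁)^(2/3)
T₂/T₁ = 0.0435434
(T₂/T₁)^(2/3) = 0.12377
a₂ = 2.682 × 10^9 m × 0.12377 = 3.31951 × 10^8 m ≈ 332 Mm

Final answer: a₂ = 332 Mm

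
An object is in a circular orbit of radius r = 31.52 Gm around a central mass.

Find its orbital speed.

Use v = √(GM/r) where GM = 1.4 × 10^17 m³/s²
r = 31.52 Gm = 3.152 × 10^10 m
GM = 1.4 × 10^17 m³/s²
GM/r = (1.4 × 10^17) / (3.152 × 10^10) = 4.44162 × 10^6 m²/s²
v = √(GM/r) = 2107.52 m/s ≈ 2.108 km/s

Final answer: 2.108 km/s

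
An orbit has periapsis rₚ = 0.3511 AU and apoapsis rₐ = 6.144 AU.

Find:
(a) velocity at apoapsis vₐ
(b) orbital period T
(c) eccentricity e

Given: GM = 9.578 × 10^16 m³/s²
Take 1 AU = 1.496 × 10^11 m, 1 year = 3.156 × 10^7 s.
rₚ = 0.3511 AU = 5.25246 × 10^10 m
rₐ = 6.144 AU = 9.19142 × 10^11 m
GM = 9.578 × 10^16 m³/s²
a = (rₚ + rₐ)/2 = 4.85833 × 10^11 m
e = (rₐ − rₚ)/(rₐ + rₚ) = (8.66618 × 10^11) / (9.71667 × 10^11) = 0.891888
(a) vₐ² = GM (2/rₐ − 1/a) = 9.578 × 10^16 × (2.17594 × 10^-12 − 2.05832 × 10^-12) = 11265.9 m²/s²;  vₐ = 106.141 m/s ≈ 106.1 m/s
(b) a³ = 1.14673 × 10^35 m³;  T = 2π √(a³/GM) = 2π × 1.09419 × 10^9 s = 6.87501 × 10^9 s ≈ 217.8 years
(c) e = 0.891888 ≈ 0.8919

Final answer:
(a) velocity at apoapsis vₐ = 106.1 m/s
(b) orbital period T = 217.8 years
(c) eccentricity e = 0.8919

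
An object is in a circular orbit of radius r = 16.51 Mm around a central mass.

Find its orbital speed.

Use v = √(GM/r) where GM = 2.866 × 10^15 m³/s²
r = 16.51 Mm = 1.651 × 10^7 m
GM = 2.866 × 10^15 m³/s²
GM/r = (2.866 × 10^15) / (1.651 × 10^7) = 1.73592 × 10^8 m²/s²
v = √(GM/r) = 13175.4 m/s ≈ 13.18 km/s

Final answer: 13.18 km/s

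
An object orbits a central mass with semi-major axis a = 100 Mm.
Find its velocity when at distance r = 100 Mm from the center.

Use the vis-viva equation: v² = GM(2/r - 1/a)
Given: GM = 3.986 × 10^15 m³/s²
a = 100 Mm = 1 × 10^8 m
r = 100 Mm = 1 × 10^8 m
GM = 3.986 × 10^15 m³/s²
2/r − 1/a = 2 × 10^-8 − 1 × 10^-8 = 1 × 10^-8 m⁻¹
v² = GM (2/r − 1/a) = 3.986 × 10^7 m²/s²
v = 6313.48 m/s ≈ 6.313 km/s

Final answer: 6.313 km/s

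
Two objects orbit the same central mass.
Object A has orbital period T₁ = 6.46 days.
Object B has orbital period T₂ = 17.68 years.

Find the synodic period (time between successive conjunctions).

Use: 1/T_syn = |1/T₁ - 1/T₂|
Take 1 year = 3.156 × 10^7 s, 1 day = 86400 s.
T₁ = 6.46 days = 558144 s
T₂ = 17.68 years = 5.57981 × 10^8 s
1/T₁ = 1.79165 × 10^-6 s⁻¹
1/T₂ = 1.79218 × 10^-9 s⁻¹
|1/T₁ − 1/T₂| = 1.78986 × 10^-6 s⁻¹
T_syn = 1 / |1/T₁ − 1/T₂| = 558703 s ≈ 6.466 days

Final answer: T_syn = 6.466 days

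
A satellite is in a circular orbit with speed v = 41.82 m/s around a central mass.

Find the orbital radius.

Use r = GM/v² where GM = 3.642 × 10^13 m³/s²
v = 41.82 m/s
GM = 3.642 × 10^13 m³/s²
v² = 1748.91 m²/s²
r = GM/v² = (3.642 × 10^13) / 1748.91 = 2.08244 × 10^10 m ≈ 20.82 Gm

Final answer: 20.82 Gm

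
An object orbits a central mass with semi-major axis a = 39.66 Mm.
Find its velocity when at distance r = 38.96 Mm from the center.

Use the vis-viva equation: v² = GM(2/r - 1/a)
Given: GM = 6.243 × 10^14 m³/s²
a = 39.66 Mm = 3.966 × 10^7 m
r = 38.96 Mm = 3.896 × 10^7 m
GM = 6.243 × 10^14 m³/s²
2/r − 1/a = 5.13347 × 10^-8 − 2.52143 × 10^-8 = 2.61204 × 10^-8 m⁻¹
v² = GM (2/r − 1/a) = 1.6307 × 10^7 m²/s²
v = 4038.19 m/s ≈ 4.038 km/s

Final answer: 4.038 km/s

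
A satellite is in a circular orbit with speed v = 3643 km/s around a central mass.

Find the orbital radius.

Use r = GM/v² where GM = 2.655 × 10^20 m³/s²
v = 3643 km/s = 3.643 × 10^6 m/s
GM = 2.655 × 10^20 m³/s²
v² = 1.32714 × 10^13 m²/s²
r = GM/v² = (2.655 × 10^20) / (1.32714 × 10^13) = 2.00054 × 10^7 m ≈ 20.01 Mm

Final answer: 20.01 Mm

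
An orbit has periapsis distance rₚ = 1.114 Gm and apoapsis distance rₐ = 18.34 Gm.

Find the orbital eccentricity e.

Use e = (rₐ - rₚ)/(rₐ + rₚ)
rₚ = 1.114 Gm = 1.114 × 10^9 m
rₐ = 18.34 Gm = 1.834 × 10^10 m
rₐ − rₚ = 1.7226 × 10^10 m
rₐ + rₚ = 1.9454 × 10^10 m
e = (rₐ − rₚ)/(rₐ + rₚ) = 0.885473

Final answer: e = 0.8855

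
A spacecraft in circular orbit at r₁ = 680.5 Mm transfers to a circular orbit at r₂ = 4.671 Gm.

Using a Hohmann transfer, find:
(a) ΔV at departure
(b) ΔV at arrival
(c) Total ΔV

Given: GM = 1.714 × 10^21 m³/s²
r₁ = 680.5 Mm = 6.805 × 10^8 m
r₂ = 4.671 Gm = 4.671 × 10^9 m
GM = 1.714 × 10^21 m³/s²
Transfer ellipse: a_t = (r₁ + r₂)/2 = 2.67575 × 10^9 m
Circular speed at r₁: v₁ = √(GM/r₁) = 1.58705 × 10^6 m/s
Transfer speed at r₁ (periapsis): v₁ₜ = √(GM(2/r₁ − 1/a_t)) = 2.09688 × 10^6 m/s
(a) ΔV₁ = v₁ₜ − v₁ = 509827 m/s ≈ 509.8 km/s
Circular speed at r₂: v₂ = √(GM/r₂) = 605760 m/s
Transfer speed at r₂ (apoapsis): v₂ₜ = √(GM(2/r₂ − 1/a_t)) = 305486 m/s
(b) ΔV₂ = v₂ − v₂ₜ = 300274 m/s ≈ 300.3 km/s
(c) ΔV_total = ΔV₁ + ΔV₂ = 810101 m/s ≈ 810.1 km/s

Final answer:
(a) ΔV₁ = 509.8 km/s
(b) ΔV₂ = 300.3 km/s
(c) ΔV_total = 810.1 km/s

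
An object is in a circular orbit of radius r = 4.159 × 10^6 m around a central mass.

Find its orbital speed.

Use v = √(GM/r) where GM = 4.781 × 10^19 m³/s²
r = 4.159 × 10^6 m
GM = 4.781 × 10^19 m³/s²
GM/r = (4.781 × 10^19) / (4.159 × 10^6) = 1.14956 × 10^13 m²/s²
v = √(GM/r) = 3.39051 × 10^6 m/s ≈ 3391 km/s

Final answer: 3391 km/s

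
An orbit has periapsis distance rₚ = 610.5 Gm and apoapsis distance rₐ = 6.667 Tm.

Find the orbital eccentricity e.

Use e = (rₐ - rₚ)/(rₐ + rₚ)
rₚ = 610.5 Gm = 6.105 × 10^11 m
rₐ = 6.667 Tm = 6.667 × 10^12 m
rₐ − rₚ = 6.0565 × 10^12 m
rₐ + rₚ = 7.2775 × 10^12 m
e = (rₐ − rₚ)/(rₐ + rₚ) = 0.832223

Final answer: e = 0.8322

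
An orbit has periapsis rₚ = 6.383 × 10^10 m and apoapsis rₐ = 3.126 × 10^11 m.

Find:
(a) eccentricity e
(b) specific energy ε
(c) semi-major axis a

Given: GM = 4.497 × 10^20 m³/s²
rₚ = 6.383 × 10^10 m
rₐ = 3.126 × 10^11 m
GM = 4.497 × 10^20 m³/s²
a = (rₚ + rₐ)/2 = 1.88215 × 10^11 m
e = (rₐ − rₚ)/(rₐ + rₚ) = (2.4877 × 10^11) / (3.7643 × 10^11) = 0.660867
(a) e = 0.660867 ≈ 0.6609
(b) 2a = 3.7643 × 10^11 m;  ε = −GM/(2a) = -1.19464 × 10^9 J/kg ≈ -1.195 GJ/kg
(c) a = 1.88215 × 10^11 m ≈ 1.882 × 10^11 m

Final answer:
(a) eccentricity e = 0.6609
(b) specific energy ε = -1.195 GJ/kg
(c) semi-major axis a = 1.882 × 10^11 m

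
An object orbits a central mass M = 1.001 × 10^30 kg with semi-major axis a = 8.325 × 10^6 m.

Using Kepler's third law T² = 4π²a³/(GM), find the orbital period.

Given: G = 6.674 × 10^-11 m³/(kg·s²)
M = 1.001 × 10^30 kg
GM = G × M = 6.674 × 10^-11 × 1.001 × 10^30 = 6.68067 × 10^19 m³/s²
a = 8.325 × 10^6 m
a³ = 5.76969 × 10^20 m³
T = 2π √(a³/GM) = 2π √((5.76969 × 10^20) / (6.68067 × 10^19)) = 2π × 2.93877 s
T = 18.4649 s ≈ 18.46 seconds

Final answer: 18.46 seconds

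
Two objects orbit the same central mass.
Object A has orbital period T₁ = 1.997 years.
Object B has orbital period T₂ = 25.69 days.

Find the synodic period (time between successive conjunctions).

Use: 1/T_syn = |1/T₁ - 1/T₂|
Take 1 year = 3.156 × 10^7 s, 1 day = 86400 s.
T₁ = 1.997 years = 6.30253 × 10^7 s
T₂ = 25.69 days = 2.21962 × 10^6 s
1/T₁ = 1.58666 × 10^-8 s⁻¹
1/T₂ = 4.50528 × 10^-7 s⁻¹
|1/T₁ − 1/T₂| = 4.34662 × 10^-7 s⁻¹
T_syn = 1 / |1/T₁ − 1/T₂| = 2.30064 × 10^6 s ≈ 26.63 days

Final answer: T_syn = 26.63 days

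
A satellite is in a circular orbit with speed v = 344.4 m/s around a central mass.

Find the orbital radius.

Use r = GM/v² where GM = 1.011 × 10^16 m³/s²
v = 344.4 m/s
GM = 1.011 × 10^16 m³/s²
v² = 118611 m²/s²
r = GM/v² = (1.011 × 10^16) / 118611 = 8.52364 × 10^10 m ≈ 85.24 Gm

Final answer: 85.24 Gm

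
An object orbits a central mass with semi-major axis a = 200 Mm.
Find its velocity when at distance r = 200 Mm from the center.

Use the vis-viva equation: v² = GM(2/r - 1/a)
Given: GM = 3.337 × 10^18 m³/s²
a = 200 Mm = 2 × 10^8 m
r = 200 Mm = 2 × 10^8 m
GM = 3.337 × 10^18 m³/s²
2/r − 1/a = 1 × 10^-8 − 5 × 10^-9 = 5 × 10^-9 m⁻¹
v² = GM (2/r − 1/a) = 1.6685 × 10^10 m²/s²
v = 129170 m/s ≈ 129.2 km/s

Final answer: 129.2 km/s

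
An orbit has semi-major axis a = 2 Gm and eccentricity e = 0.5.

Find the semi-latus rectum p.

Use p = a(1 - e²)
a = 2 Gm = 2 × 10^9 m
e = 0.5,  e² = 0.25,  1 − e² = 0.75
p = a(1 − e²) = 2 × 10^9 m × 0.75 = 1.5 × 10^9 m ≈ 1.5 Gm

Final answer: p = 1.5 Gm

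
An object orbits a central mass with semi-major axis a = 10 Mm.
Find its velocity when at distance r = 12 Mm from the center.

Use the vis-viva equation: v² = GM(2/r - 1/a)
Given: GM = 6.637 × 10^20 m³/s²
a = 10 Mm = 1 × 10^7 m
r = 12 Mm = 1.2 × 10^7 m
GM = 6.637 × 10^20 m³/s²
2/r − 1/a = 1.66667 × 10^-7 − 1 × 10^-7 = 6.66667 × 10^-8 m⁻¹
v² = GM (2/r − 1/a) = 4.42467 × 10^13 m²/s²
v = 6.65182 × 10^6 m/s ≈ 6652 km/s

Final answer: 6652 km/s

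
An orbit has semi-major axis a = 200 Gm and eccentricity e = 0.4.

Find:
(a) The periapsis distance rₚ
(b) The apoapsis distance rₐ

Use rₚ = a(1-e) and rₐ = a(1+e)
a = 200 Gm = 2 × 10^11 m
e = 0.4:  1 − e = 0.6,  1 + e = 1.4
(a) rₚ = a(1 − e) = 2 × 10^11 m × 0.6 = 1.2 × 10^11 m ≈ 120 Gm
(b) rₐ = a(1 + e) = 2 × 10^11 m × 1.4 = 2.8 × 10^11 m ≈ 280 Gm

Final answer:
(a) rₚ = 120 Gm
(b) rₐ = 280 Gm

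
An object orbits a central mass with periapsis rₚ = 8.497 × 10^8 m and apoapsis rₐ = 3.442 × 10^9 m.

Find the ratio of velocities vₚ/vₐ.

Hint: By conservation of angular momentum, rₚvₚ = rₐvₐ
rₚ = 8.497 × 10^8 m
rₐ = 3.442 × 10^9 m
rₚvₚ = rₐvₐ  ⇒  vₚ/vₐ = rₐ/rₚ
vₚ/vₐ = (3.442 × 10^9) / (8.497 × 10^8) = 4.05084

Final answer: vₚ/vₐ = 4.051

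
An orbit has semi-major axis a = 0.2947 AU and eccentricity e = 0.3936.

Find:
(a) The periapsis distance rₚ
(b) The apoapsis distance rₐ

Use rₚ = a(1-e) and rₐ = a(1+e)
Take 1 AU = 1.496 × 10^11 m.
a = 0.2947 AU = 4.40871 × 10^10 m
e = 0.3936:  1 − e = 0.6064,  1 + e = 1.3936
(a) rₚ = a(1 − e) = 4.40871 × 10^10 m × 0.6064 = 2.67344 × 10^10 m ≈ 0.1787 AU
(b) rₐ = a(1 + e) = 4.40871 × 10^10 m × 1.3936 = 6.14398 × 10^10 m ≈ 0.4107 AU

Final answer:
(a) rₚ = 0.1787 AU
(b) rₐ = 0.4107 AU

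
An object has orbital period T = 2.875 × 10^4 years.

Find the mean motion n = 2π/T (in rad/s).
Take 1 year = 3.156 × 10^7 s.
T = 2.875 × 10^4 years = 9.0735 × 10^11 s
n = 2π / (9.0735 × 10^11 s) = 6.92476 × 10^-12 rad/s ≈ 6.925 × 10^-12 rad/s

Final answer: n = 6.925 × 10^-12 rad/s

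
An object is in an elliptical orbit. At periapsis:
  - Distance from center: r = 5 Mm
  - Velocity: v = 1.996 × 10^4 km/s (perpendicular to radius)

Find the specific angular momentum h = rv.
r = 5 Mm = 5 × 10^6 m
v = 1.996 × 10^4 km/s = 1.996 × 10^7 m/s
h = rv = 5 × 10^6 × 1.996 × 10^7 = 9.98 × 10^13 m²/s ≈ 9.98 × 10^13 m²/s

Final answer: h = 9.98 × 10^13 m²/s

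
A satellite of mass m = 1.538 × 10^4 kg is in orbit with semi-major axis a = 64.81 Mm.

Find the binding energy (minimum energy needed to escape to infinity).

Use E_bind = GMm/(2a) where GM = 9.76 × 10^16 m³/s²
a = 64.81 Mm = 6.481 × 10^7 m
GM = 9.76 × 10^16 m³/s²
m = 1.538 × 10^4 kg
GMm = 9.76 × 10^16 × 15380 = 1.50109 × 10^21 m³·kg/s²
2a = 1.2962 × 10^8 m
E_bind = GMm/(2a) = 1.15807 × 10^13 J ≈ 11.58 TJ

Final answer: 11.58 TJ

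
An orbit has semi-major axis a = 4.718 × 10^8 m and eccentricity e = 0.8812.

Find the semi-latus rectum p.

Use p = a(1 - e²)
a = 4.718 × 10^8 m
e = 0.8812,  e² = 0.776513,  1 − e² = 0.223487
p = a(1 − e²) = 4.718 × 10^8 m × 0.223487 = 1.05441 × 10^8 m ≈ 1.054 × 10^8 m

Final answer: p = 1.054 × 10^8 m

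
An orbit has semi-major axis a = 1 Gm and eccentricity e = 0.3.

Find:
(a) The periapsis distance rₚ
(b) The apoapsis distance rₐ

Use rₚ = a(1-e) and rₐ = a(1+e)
a = 1 Gm = 1 × 10^9 m
e = 0.3:  1 − e = 0.7,  1 + e = 1.3
(a) rₚ = a(1 − e) = 1 × 10^9 m × 0.7 = 7 × 10^8 m ≈ 700 Mm
(b) rₐ = a(1 + e) = 1 × 10^9 m × 1.3 = 1.3 × 10^9 m ≈ 1.3 Gm

Final answer:
(a) rₚ = 700 Mm
(b) rₐ = 1.3 Gm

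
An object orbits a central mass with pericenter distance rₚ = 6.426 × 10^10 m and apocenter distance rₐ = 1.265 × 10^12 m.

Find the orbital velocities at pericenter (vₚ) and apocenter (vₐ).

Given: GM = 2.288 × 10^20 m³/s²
rₚ = 6.426 × 10^10 m
rₐ = 1.265 × 10^12 m
GM = 2.288 × 10^20 m³/s²
a = (rₚ + rₐ)/2 = 6.6463 × 10^11 m
Vis-viva: v² = GM (2/r − 1/a)
vₚ² = 2.288 × 10^20 × (3.11236 × 10^-11 − 1.5046 × 10^-12) = 6.77682 × 10^9 m²/s²
vₚ = 82321.4 m/s ≈ 82.32 km/s
vₐ² = 2.288 × 10^20 × (1.58103 × 10^-12 − 1.5046 × 10^-12) = 1.74874 × 10^7 m²/s²
vₐ = 4181.8 m/s ≈ 4.182 km/s

Final answer: vₚ = 82.32 km/s, vₐ = 4.182 km/s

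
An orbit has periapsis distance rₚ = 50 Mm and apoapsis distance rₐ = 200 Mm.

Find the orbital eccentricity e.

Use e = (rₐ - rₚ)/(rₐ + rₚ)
rₚ = 50 Mm = 5 × 10^7 m
rₐ = 200 Mm = 2 × 10^8 m
rₐ − rₚ = 1.5 × 10^8 m
rₐ + rₚ = 2.5 × 10^8 m
e = (rₐ − rₚ)/(rₐ + rₚ) = 0.6

Final answer: e = 0.6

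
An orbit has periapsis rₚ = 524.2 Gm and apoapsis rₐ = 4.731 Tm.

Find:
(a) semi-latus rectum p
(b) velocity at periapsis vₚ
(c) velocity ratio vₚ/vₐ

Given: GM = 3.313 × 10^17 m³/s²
rₚ = 524.2 Gm = 5.242 × 10^11 m
rₐ = 4.731 Tm = 4.731 × 10^12 m
GM = 3.313 × 10^17 m³/s²
a = (rₚ + rₐ)/2 = 2.6276 × 10^12 m
e = (rₐ − rₚ)/(rₐ + rₚ) = (4.2068 × 10^12) / (5.2552 × 10^12) = 0.800502
(a) 1 − e² = 0.359196;  p = a(1 − e²) = 2.6276 × 10^12 × 0.359196 = 9.43823 × 10^11 m ≈ 943.8 Gm
(b) vₚ² = GM (2/rₚ − 1/a) = 3.313 × 10^17 × (3.81534 × 10^-12 − 3.80575 × 10^-13) = 1.13794 × 10^6 m²/s²;  vₚ = 1066.74 m/s ≈ 1.067 km/s
(c) vₚ/vₐ = rₐ/rₚ (angular momentum) = (4.731 × 10^12) / (5.242 × 10^11) = 9.02518 ≈ 9.025

Final answer:
(a) semi-latus rectum p = 943.8 Gm
(b) velocity at periapsis vₚ = 1.067 km/s
(c) velocity ratio vₚ/vₐ = 9.025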